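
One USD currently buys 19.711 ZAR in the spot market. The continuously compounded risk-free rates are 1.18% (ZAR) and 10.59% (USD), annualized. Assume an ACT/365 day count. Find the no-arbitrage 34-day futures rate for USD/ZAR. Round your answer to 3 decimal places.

F = S·e^((r_ZAR − r_USD)T) = 19.711 · e^((0.0118 − 0.1059) × 34/365)
= 19.711 · e^-0.008765 = 19.711 × 0.991273
F = 19.539 ZAR per USD

19.539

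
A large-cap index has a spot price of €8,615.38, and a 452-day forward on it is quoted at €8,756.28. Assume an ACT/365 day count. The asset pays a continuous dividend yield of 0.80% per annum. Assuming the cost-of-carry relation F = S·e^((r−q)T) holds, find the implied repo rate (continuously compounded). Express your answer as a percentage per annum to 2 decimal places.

From F = S·e^((r−q)T): (r − q) = ln(F/S)/T
ln(8756.28/8615.38) = ln(1.016354) = 0.016222
(r − q) = 0.016222 / (452/365) = 0.013100
r = ln(F/S)/T + q = 0.013100 + 0.0080 = 0.021100
r = 2.11%

2.11%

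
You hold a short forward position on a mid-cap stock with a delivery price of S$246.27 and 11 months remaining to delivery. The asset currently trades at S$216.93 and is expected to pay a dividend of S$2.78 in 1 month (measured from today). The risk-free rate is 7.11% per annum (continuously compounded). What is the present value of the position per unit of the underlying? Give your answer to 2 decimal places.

PV(remaining dividends) I = 2.78·e^(−0.0711·1/12) = 2.7636
Current forward F = (S − I)·e^(rT) = (216.93 − 2.7636)·e^(0.0711·11/12) = 214.1664 × 1.067346 = 228.5897
Value (long) = (F − K)·e^(−rT) = (228.5897 − 246.27) × 0.936903 = -16.5647
Short position value = −(long value) = S$16.56

S$16.56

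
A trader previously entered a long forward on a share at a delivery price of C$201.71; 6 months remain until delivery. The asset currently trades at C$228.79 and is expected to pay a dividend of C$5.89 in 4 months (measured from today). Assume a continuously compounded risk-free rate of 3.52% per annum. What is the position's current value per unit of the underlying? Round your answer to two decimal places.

PV(remaining dividends) I = 5.89·e^(−0.0352·4/12) = 5.8213
Current forward F = (S − I)·e^(rT) = (228.79 − 5.8213)·e^(0.0352·6/12) = 222.9687 × 1.017756 = 226.9277
Value (long) = (F − K)·e^(−rT) = (226.9277 − 201.71) × 0.982554 = 24.7778
Value = C$24.78

C$24.78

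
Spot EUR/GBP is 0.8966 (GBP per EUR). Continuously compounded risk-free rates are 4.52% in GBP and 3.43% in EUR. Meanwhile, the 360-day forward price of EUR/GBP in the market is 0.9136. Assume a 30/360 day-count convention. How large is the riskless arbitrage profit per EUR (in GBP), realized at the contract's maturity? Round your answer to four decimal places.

Fair forward: F* = S·e^(carry·T), with carry = (r_GBP − r_EUR) = 0.0452 − 0.0343 = 0.0109
F* = 0.8966 · e^(0.0109 × 360/360) = 0.8966 · e^0.010900 = 0.8966 × 1.010960 = 0.9064
Market 0.9136 > fair 0.9064: forward overpriced → cash-and-carry (buy spot, short the forward).
At maturity, profit = |F_mkt − F*| = |0.9136 − 0.9064| = 0.0072 per EUR (in GBP)

0.0072 per EUR (in GBP)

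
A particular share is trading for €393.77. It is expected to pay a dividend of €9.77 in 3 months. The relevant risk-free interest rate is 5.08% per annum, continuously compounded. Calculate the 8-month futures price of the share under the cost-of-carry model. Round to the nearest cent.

PV(dividends) I = 9.77·e^(−0.0508·3/12)
I = 9.6467
F = (S − I)·e^(rT) = (393.77 − 9.6467) · e^(0.0508·8/12)
= 384.1233 · e^0.033867 = 384.1233 × 1.034447 = €397.36

€397.36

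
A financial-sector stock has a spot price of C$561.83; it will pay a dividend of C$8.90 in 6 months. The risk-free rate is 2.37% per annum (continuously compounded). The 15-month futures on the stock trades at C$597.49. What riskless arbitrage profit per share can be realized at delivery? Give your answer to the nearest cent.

PV(dividends) I = 8.90·e^(−0.0237·6/12) = 8.7952
Fair futures F* = (S − I)·e^(rT) = (561.83 − 8.7952)·e^0.029625 = 553.0348 × 1.030068 = 569.6635
Market C$597.49 > fair 569.6635: forward overpriced → cash-and-carry (borrow at r, buy the stock and collect the dividends, short the forward).
Profit at T = |F_mkt − F*| = |597.49 − 569.6635| = C$27.83 per share

C$27.83 per share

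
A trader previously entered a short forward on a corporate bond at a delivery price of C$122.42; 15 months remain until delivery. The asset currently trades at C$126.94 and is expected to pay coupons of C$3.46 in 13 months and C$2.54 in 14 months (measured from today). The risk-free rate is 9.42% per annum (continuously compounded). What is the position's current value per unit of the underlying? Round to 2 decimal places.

-C$12.72

PV(remaining coupons) I = 3.46·e^(−0.0942·13/12) + 2.54·e^(−0.0942·14/12) = 5.4000
Current forward F = (S − I)·e^(rT) = (126.94 − 5.4000)·e^(0.0942·15/12) = 121.5400 × 1.124963 = 136.7280
Value (long) = (F − K)·e^(−rT) = (136.7280 − 122.42) × 0.888918 = 12.7186
Short position value = −(long value) = -C$12.72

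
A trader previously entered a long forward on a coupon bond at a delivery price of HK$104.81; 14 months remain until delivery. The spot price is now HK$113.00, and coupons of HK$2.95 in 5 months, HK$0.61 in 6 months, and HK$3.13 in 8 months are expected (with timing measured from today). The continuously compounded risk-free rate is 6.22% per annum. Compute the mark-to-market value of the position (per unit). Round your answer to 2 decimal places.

HK$9.06

PV(remaining coupons) I = 2.95·e^(−0.0622·5/12) + 0.61·e^(−0.0622·6/12) + 3.13·e^(−0.0622·8/12) = 6.4687
Current forward F = (S − I)·e^(rT) = (113.00 − 6.4687)·e^(0.0622·14/12) = 106.5313 × 1.075264 = 114.5493
Value (long) = (F − K)·e^(−rT) = (114.5493 − 104.81) × 0.930004 = 9.0576
Value = HK$9.06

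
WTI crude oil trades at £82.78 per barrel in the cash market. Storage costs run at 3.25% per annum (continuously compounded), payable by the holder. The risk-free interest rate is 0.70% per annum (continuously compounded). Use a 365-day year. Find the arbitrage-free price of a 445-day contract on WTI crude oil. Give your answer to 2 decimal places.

£86.86 per barrel

Net carry = r + u − y = 0.0070 + 0.0325 − 0.0000 = 0.0395
F = S·e^((r+u−y)T) = 82.78 · e^(0.0395 × 445/365) = 82.78 · e^0.048158
= 82.78 × 1.049336 = £86.86 per barrel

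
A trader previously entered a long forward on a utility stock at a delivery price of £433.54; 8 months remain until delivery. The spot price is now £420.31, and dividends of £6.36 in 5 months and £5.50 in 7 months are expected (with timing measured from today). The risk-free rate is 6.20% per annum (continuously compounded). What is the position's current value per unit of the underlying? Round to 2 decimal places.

PV(remaining dividends) I = 6.36·e^(−0.0620·5/12) + 5.50·e^(−0.0620·7/12) = 11.5024
Current forward F = (S − I)·e^(rT) = (420.31 − 11.5024)·e^(0.0620·8/12) = 408.8076 × 1.042199 = 426.0589
Value (long) = (F − K)·e^(−rT) = (426.0589 − 433.54) × 0.959509 = -7.1782
Value = -£7.18

-£7.18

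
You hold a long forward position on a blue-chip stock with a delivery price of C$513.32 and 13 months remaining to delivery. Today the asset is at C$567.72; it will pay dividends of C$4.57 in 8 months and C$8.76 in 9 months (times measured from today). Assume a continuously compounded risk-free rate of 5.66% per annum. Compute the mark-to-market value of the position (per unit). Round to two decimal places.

C$72.13

PV(remaining dividends) I = 4.57·e^(−0.0566·8/12) + 8.76·e^(−0.0566·9/12) = 12.7967
Current forward F = (S − I)·e^(rT) = (567.72 − 12.7967)·e^(0.0566·13/12) = 554.9233 × 1.063236 = 590.0144
Value (long) = (F − K)·e^(−rT) = (590.0144 − 513.32) × 0.940525 = 72.1330
Value = C$72.13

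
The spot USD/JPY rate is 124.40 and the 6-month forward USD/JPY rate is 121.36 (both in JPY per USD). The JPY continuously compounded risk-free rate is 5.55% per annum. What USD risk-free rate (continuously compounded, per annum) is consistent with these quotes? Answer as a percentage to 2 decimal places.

F = S·e^((r_JPY − r_USD)T) ⇒ r_USD = r_JPY − ln(F/S)/T
ln(121.36/124.40) = -0.024741; /(6/12) = -0.049482
r_USD = 0.0555 + 0.049482 = 0.104982
r_USD = 10.50%

10.50%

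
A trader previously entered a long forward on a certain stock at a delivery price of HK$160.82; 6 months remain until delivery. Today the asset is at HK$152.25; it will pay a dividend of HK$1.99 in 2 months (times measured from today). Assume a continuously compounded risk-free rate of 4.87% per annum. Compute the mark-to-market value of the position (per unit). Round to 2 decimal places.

-HK$6.68

PV(remaining dividends) I = 1.99·e^(−0.0487·2/12) = 1.9739
Current forward F = (S − I)·e^(rT) = (152.25 − 1.9739)·e^(0.0487·6/12) = 150.2761 × 1.024649 = 153.9803
Value (long) = (F − K)·e^(−rT) = (153.9803 − 160.82) × 0.975944 = -6.6752
Value = -HK$6.68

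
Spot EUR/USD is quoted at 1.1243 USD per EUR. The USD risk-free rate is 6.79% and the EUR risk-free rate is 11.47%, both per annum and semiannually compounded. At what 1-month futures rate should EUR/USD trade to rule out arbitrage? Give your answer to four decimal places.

By covered interest parity, F = S · (1+r_USD/2)^(2T) / (1+r_EUR/2)^(2T)
= 1.1243 × 1.005580 / 1.009338 = 1.1243 × 0.996277
F = 1.1201 USD per EUR

1.1201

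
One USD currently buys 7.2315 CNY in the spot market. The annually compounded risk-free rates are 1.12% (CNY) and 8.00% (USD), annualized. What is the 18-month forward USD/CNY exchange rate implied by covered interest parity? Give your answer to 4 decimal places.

By covered interest parity, F = S · (1+r_CNY)^T / (1+r_USD)^T
= 7.2315 × 1.016847 / 1.122369 = 7.2315 × 0.905983
F = 6.5516 CNY per USD

6.5516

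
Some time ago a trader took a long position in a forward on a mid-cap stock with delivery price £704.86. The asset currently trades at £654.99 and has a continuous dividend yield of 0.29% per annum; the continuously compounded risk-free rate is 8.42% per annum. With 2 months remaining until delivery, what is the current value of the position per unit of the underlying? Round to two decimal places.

Current fair forward for the remaining 2 months: F = S·e^((r − q)·T), (r − q) = 0.0842 − 0.0029 = 0.0813
F = 654.99 · e^(0.0813 × 2/12) = 654.99 × 1.013642 = 663.9254
Value of long forward = (F − K)·e^(−rT) = (663.9254 − 704.86) · e^(−0.0842·2/12)
= -40.9346 × 0.986065 = -40.36

-£40.36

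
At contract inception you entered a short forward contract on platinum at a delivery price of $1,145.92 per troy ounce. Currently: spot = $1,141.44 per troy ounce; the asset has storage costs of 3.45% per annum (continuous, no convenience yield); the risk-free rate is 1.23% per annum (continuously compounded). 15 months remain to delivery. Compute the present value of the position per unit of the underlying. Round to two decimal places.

Current fair forward for the remaining 15 months: F = S·e^((r + u)·T), (r + u) = 0.0123 + 0.0345 = 0.0468
F = 1141.44 · e^(0.0468 × 15/12) = 1141.44 × 1.06024499 = 1210.2060
Value of long forward = (F − K)·e^(−rT) = (1210.2060 − 1145.92) · e^(−0.0123·15/12)
= 64.2860 × 0.98474259 = 63.31
Short position value = −(long value) = -$63.31

-$63.31 per troy ounce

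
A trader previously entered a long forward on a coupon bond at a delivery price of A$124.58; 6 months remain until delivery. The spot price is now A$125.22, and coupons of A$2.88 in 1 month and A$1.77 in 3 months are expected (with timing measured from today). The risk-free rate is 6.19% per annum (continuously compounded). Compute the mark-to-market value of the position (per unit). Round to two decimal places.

-A$0.17

PV(remaining coupons) I = 2.88·e^(−0.0619·1/12) + 1.77·e^(−0.0619·3/12) = 4.6080
Current forward F = (S − I)·e^(rT) = (125.22 − 4.6080)·e^(0.0619·6/12) = 120.6120 × 1.031434 = 124.4033
Value (long) = (F − K)·e^(−rT) = (124.4033 − 124.58) × 0.969524 = -0.1713
Value = -A$0.17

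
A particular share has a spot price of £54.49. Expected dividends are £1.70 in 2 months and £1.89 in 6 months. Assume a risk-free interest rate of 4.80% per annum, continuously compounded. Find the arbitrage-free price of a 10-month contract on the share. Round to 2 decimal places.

PV(dividends) I = 1.70·e^(−0.0480·2/12) + 1.89·e^(−0.0480·6/12)
I = 1.6865 + 1.8452 = 3.5317
F = (S − I)·e^(rT) = (54.49 − 3.5317) · e^(0.0480·10/12)
= 50.9583 · e^0.040000 = 50.9583 × 1.040811 = £53.04

£53.04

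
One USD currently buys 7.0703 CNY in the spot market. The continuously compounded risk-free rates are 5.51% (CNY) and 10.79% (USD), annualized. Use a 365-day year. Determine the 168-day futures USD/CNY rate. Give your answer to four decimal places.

F = S·e^((r_CNY − r_USD)T) = 7.0703 · e^((0.0551 − 0.1079) × 168/365)
= 7.0703 · e^-0.024302 = 7.0703 × 0.975991
F = 6.9005 CNY per USD

6.9005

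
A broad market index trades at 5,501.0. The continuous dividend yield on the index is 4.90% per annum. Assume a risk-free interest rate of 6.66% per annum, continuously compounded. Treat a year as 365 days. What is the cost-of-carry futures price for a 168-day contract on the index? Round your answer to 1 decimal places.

5,545.7

F = S·e^((r − q)T) = 5501.0 · e^((0.0666 − 0.0490) × 168/365)
= 5501.0 · e^0.008101 = 5501.0 × 1.008134
F = 5,545.7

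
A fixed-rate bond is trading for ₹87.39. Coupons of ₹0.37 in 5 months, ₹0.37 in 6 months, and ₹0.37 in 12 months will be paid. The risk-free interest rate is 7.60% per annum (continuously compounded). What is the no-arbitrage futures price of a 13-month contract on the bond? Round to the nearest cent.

₹93.74

PV(coupons) I = 0.37·e^(−0.0760·5/12) + 0.37·e^(−0.0760·6/12) + 0.37·e^(−0.0760·12/12)
I = 0.3585 + 0.3562 + 0.3429 = 1.0576
F = (S − I)·e^(rT) = (87.39 − 1.0576) · e^(0.0760·13/12)
= 86.3324 · e^0.082333 = 86.3324 × 1.085817 = ₹93.74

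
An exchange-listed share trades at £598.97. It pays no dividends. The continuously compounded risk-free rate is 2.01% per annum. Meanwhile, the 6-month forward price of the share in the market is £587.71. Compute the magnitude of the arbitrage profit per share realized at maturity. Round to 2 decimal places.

£17.31 per share

Fair forward: F* = S·e^(carry·T), with carry = r = 0.0201
F* = 598.97 · e^(0.0201 × 6/12) = 598.97 · e^0.010050 = 598.97 × 1.010101 = £605.0202
Market £587.71 < fair £605.0202: forward underpriced → reverse cash-and-carry (short spot, go long the forward).
At maturity, profit = |F_mkt − F*| = |587.71 − 605.0202| = £17.31 per share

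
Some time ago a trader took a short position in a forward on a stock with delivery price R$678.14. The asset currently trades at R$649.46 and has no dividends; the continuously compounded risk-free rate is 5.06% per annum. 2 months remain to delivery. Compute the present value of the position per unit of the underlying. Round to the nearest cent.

Current fair forward for the remaining 2 months: F = S·e^(r·T), r = 0.0506
F = 649.46 · e^(0.0506 × 2/12) = 649.46 × 1.008469 = 654.9603
Value of long forward = (F − K)·e^(−rT) = (654.9603 − 678.14) · e^(−0.0506·2/12)
= -23.1797 × 0.991602 = -22.99
Short position value = −(long value) = R$22.99

R$22.99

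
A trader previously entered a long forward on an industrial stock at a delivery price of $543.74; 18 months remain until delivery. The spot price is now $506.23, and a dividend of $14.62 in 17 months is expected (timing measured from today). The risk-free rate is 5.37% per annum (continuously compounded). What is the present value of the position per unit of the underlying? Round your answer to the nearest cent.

-$8.98

PV(remaining dividends) I = 14.62·e^(−0.0537·17/12) = 13.5490
Current forward F = (S − I)·e^(rT) = (506.23 − 13.5490)·e^(0.0537·18/12) = 492.6810 × 1.083883 = 534.0086
Value (long) = (F − K)·e^(−rT) = (534.0086 − 543.74) × 0.922609 = -8.9783
Value = -$8.98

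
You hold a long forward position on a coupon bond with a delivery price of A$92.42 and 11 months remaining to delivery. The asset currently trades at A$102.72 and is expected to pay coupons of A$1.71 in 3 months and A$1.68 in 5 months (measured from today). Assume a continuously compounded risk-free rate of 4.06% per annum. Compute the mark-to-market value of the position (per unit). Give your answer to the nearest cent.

PV(remaining coupons) I = 1.71·e^(−0.0406·3/12) + 1.68·e^(−0.0406·5/12) = 3.3446
Current forward F = (S − I)·e^(rT) = (102.72 − 3.3446)·e^(0.0406·11/12) = 99.3754 × 1.037918 = 103.1435
Value (long) = (F − K)·e^(−rT) = (103.1435 − 92.42) × 0.963467 = 10.3317
Value = A$10.33

A$10.33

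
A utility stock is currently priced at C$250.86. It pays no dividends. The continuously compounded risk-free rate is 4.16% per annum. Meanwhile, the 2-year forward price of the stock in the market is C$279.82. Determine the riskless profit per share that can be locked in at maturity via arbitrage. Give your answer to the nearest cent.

Fair forward: F* = S·e^(carry·T), with carry = r = 0.0416
F* = 250.86 · e^(0.0416 × 2) = 250.86 · e^0.083200 = 250.86 × 1.086759 = C$272.6244
Market C$279.82 > fair C$272.6244: forward overpriced → cash-and-carry (buy spot, short the forward).
At maturity, profit = |F_mkt − F*| = |279.82 − 272.6244| = C$7.20 per share

C$7.20 per share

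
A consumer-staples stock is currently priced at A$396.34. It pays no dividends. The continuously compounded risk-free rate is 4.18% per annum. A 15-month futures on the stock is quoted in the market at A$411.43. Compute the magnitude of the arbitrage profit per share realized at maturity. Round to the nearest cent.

A$6.17 per share

Fair futures: F* = S·e^(carry·T), with carry = r = 0.0418
F* = 396.34 · e^(0.0418 × 15/12) = 396.34 · e^0.052250 = 396.34 × 1.053639 = A$417.5993
Market A$411.43 < fair A$417.5993: forward underpriced → reverse cash-and-carry (short spot, go long the forward).
At maturity, profit = |F_mkt − F*| = |411.43 − 417.5993| = A$6.17 per share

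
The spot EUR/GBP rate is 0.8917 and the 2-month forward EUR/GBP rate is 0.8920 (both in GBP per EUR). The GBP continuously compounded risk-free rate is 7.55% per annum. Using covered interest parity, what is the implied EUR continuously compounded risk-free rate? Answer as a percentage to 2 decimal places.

7.35%

F = S·e^((r_GBP − r_EUR)T) ⇒ r_EUR = r_GBP − ln(F/S)/T
ln(0.8920/0.8917) = 0.000336; /(2/12) = 0.002016
r_EUR = 0.0755 − 0.002016 = 0.073484
r_EUR = 7.35%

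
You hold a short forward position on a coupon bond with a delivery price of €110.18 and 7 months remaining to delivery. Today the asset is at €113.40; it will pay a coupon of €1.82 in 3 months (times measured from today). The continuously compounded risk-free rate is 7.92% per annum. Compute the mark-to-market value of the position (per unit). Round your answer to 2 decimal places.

PV(remaining coupons) I = 1.82·e^(−0.0792·3/12) = 1.7843
Current forward F = (S − I)·e^(rT) = (113.40 − 1.7843)·e^(0.0792·7/12) = 111.6157 × 1.047284 = 116.8933
Value (long) = (F − K)·e^(−rT) = (116.8933 − 110.18) × 0.954851 = 6.4102
Short position value = −(long value) = -€6.41

-€6.41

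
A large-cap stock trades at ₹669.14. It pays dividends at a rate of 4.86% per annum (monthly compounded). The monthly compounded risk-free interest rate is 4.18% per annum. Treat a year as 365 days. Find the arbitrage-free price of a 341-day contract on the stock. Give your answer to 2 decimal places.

₹664.92

F = S · (1+r/12)^(12T) / (1+q/12)^(12T)
= 669.14 × 1.039753 / 1.046355 = 669.14 × 0.993690
F = ₹664.92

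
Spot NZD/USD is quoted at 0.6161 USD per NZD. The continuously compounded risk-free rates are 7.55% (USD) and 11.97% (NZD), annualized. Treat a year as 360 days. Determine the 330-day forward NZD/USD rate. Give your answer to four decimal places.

0.5916

F = S·e^((r_USD − r_NZD)T) = 0.6161 · e^((0.0755 − 0.1197) × 330/360)
= 0.6161 · e^-0.040517 = 0.6161 × 0.960293
F = 0.5916 USD per NZD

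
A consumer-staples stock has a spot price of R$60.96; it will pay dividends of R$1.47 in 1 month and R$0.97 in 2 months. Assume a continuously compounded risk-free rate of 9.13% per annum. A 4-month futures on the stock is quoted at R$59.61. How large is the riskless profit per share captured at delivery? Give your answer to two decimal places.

PV(dividends) I = 1.47·e^(−0.0913·1/12) + 0.97·e^(−0.0913·2/12) = 2.4142
Fair futures F* = (S − I)·e^(rT) = (60.96 − 2.4142)·e^0.030433 = 58.5458 × 1.030901 = 60.3549
Market R$59.61 < fair 60.3549: forward underpriced → reverse cash-and-carry (short the stock, invest proceeds at r, pay the dividends, go long the forward).
Profit at T = |F_mkt − F*| = |59.61 − 60.3549| = R$0.74 per share

R$0.74 per share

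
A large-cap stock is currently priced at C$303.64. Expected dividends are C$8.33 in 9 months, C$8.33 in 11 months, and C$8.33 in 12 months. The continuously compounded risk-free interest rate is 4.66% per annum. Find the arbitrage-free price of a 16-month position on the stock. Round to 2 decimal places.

C$297.59

PV(dividends) I = 8.33·e^(−0.0466·9/12) + 8.33·e^(−0.0466·11/12) + 8.33·e^(−0.0466·12/12)
I = 8.0439 + 7.9817 + 7.9507 = 23.9763
F = (S − I)·e^(rT) = (303.64 − 23.9763) · e^(0.0466·16/12)
= 279.6637 · e^0.062133 = 279.6637 × 1.064104 = C$297.59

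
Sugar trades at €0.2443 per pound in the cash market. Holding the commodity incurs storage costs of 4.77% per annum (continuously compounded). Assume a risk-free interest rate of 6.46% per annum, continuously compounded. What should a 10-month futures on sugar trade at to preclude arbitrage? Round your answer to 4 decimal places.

€0.2683 per pound

Net carry = r + u − y = 0.0646 + 0.0477 − 0.0000 = 0.1123
F = S·e^((r+u−y)T) = 0.2443 · e^(0.1123 × 10/12) = 0.2443 · e^0.093583
= 0.2443 × 1.098102 = €0.2683 per pound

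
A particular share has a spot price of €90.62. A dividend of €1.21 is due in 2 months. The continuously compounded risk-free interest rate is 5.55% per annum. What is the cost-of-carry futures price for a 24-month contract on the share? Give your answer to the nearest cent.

€99.92

PV(dividends) I = 1.21·e^(−0.0555·2/12)
I = 1.1989
F = (S − I)·e^(rT) = (90.62 − 1.1989) · e^(0.0555·24/12)
= 89.4211 · e^0.111000 = 89.4211 × 1.117395 = €99.92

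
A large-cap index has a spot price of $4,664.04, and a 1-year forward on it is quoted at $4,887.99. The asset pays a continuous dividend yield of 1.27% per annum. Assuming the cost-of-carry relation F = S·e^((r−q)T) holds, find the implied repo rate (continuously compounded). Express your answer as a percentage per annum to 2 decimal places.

From F = S·e^((r−q)T): (r − q) = ln(F/S)/T
ln(4887.99/4664.04) = ln(1.048016) = 0.046899
(r − q) = 0.046899 / (1) = 0.046899
r = ln(F/S)/T + q = 0.046899 + 0.0127 = 0.059599
r = 5.96%

5.96%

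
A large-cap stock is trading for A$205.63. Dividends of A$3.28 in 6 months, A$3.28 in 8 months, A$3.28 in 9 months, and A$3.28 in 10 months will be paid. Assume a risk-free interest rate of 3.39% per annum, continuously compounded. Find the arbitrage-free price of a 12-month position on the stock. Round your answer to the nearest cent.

PV(dividends) I = 3.28·e^(−0.0339·6/12) + 3.28·e^(−0.0339·8/12) + 3.28·e^(−0.0339·9/12) + 3.28·e^(−0.0339·10/12)
I = 3.2249 + 3.2067 + 3.1977 + 3.1886 = 12.8179
F = (S − I)·e^(rT) = (205.63 − 12.8179) · e^(0.0339·12/12)
= 192.8121 · e^0.033900 = 192.8121 × 1.034481 = A$199.46

A$199.46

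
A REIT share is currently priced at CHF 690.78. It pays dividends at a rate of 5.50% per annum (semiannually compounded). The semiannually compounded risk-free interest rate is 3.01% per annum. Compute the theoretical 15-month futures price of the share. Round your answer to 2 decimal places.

F = S · (1+r/2)^(2T) / (1+q/2)^(2T)
= 690.78 × 1.038051 / 1.070174 = 690.78 × 0.969983
F = CHF 670.04

CHF 670.04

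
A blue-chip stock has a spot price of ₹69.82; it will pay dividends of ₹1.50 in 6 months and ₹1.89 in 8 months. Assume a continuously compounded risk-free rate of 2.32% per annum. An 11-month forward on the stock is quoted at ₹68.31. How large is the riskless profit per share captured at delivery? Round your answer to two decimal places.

₹0.40 per share

PV(dividends) I = 1.50·e^(−0.0232·6/12) + 1.89·e^(−0.0232·8/12) = 3.3437
Fair forward F* = (S − I)·e^(rT) = (69.82 − 3.3437)·e^0.021267 = 66.4763 × 1.021495 = 67.9052
Market ₹68.31 > fair 67.9052: forward overpriced → cash-and-carry (borrow at r, buy the stock and collect the dividends, short the forward).
Profit at T = |F_mkt − F*| = |68.31 − 67.9052| = ₹0.40 per share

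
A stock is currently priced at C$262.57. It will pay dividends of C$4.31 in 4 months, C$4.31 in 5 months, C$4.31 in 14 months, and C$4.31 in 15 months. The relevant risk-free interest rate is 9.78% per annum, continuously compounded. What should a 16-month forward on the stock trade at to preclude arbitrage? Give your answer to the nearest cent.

C$280.95

PV(dividends) I = 4.31·e^(−0.0978·4/12) + 4.31·e^(−0.0978·5/12) + 4.31·e^(−0.0978·14/12) + 4.31·e^(−0.0978·15/12)
I = 4.1718 + 4.1379 + 3.8452 + 3.8140 = 15.9689
F = (S − I)·e^(rT) = (262.57 − 15.9689) · e^(0.0978·16/12)
= 246.6011 · e^0.130400 = 246.6011 × 1.139284 = C$280.95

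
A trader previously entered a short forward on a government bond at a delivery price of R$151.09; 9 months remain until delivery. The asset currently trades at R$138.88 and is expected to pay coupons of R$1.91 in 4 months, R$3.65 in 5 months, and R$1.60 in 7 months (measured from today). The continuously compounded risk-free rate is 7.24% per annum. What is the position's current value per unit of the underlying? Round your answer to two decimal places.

PV(remaining coupons) I = 1.91·e^(−0.0724·4/12) + 3.65·e^(−0.0724·5/12) + 1.60·e^(−0.0724·7/12) = 6.9398
Current forward F = (S − I)·e^(rT) = (138.88 − 6.9398)·e^(0.0724·9/12) = 131.9402 × 1.055801 = 139.3026
Value (long) = (F − K)·e^(−rT) = (139.3026 − 151.09) × 0.947148 = -11.1644
Short position value = −(long value) = R$11.16

R$11.16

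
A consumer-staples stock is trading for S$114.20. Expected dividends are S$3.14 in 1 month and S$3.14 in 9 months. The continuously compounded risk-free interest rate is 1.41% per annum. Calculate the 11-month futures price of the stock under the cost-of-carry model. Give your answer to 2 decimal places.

PV(dividends) I = 3.14·e^(−0.0141·1/12) + 3.14·e^(−0.0141·9/12)
I = 3.1363 + 3.1070 = 6.2433
F = (S − I)·e^(rT) = (114.20 − 6.2433) · e^(0.0141·11/12)
= 107.9567 · e^0.012925 = 107.9567 × 1.013009 = S$109.36

S$109.36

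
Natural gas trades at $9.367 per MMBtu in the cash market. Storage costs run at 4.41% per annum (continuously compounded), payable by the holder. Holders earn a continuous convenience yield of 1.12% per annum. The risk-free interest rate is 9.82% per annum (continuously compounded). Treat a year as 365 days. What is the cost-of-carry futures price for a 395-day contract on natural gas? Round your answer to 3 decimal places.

Net carry = r + u − y = 0.0982 + 0.0441 − 0.0112 = 0.1311
F = S·e^((r+u−y)T) = 9.367 · e^(0.1311 × 395/365) = 9.367 · e^0.141875
= 9.367 × 1.152433 = $10.795 per MMBtu

$10.795 per MMBtu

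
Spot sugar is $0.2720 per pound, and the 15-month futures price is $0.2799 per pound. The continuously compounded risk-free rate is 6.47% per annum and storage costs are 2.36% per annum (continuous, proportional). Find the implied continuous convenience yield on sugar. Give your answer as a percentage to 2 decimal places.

6.54%

F = S·e^((r+u−y)T) ⇒ (r+u−y) = ln(F/S)/T
ln(0.2799/0.2720) = 0.028630; /T ⇒ 0.022904
y = r + u − ln(F/S)/T = 0.0647 + 0.0236 − 0.022904 = 0.065396
y = 6.54%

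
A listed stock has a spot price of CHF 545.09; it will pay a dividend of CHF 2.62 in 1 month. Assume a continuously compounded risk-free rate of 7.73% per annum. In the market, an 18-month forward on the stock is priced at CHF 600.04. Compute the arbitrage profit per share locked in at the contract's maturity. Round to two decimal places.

PV(dividends) I = 2.62·e^(−0.0773·1/12) = 2.6032
Fair forward F* = (S − I)·e^(rT) = (545.09 − 2.6032)·e^0.115950 = 542.4868 × 1.122940 = 609.1801
Market CHF 600.04 < fair 609.1801: forward underpriced → reverse cash-and-carry (short the stock, invest proceeds at r, pay the dividends, go long the forward).
Profit at T = |F_mkt − F*| = |600.04 − 609.1801| = CHF 9.14 per share

CHF 9.14 per share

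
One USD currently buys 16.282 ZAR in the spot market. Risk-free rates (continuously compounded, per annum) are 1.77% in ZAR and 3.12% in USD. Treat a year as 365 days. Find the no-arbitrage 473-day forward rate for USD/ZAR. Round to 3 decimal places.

16.000

F = S·e^((r_ZAR − r_USD)T) = 16.282 · e^((0.0177 − 0.0312) × 473/365)
= 16.282 · e^-0.017495 = 16.282 × 0.982657
F = 16.000 ZAR per USD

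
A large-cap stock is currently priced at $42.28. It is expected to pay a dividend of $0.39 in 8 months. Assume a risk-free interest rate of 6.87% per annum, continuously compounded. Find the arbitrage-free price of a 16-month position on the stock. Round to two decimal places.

$45.93

PV(dividends) I = 0.39·e^(−0.0687·8/12)
I = 0.3725
F = (S − I)·e^(rT) = (42.28 − 0.3725) · e^(0.0687·16/12)
= 41.9075 · e^0.091600 = 41.9075 × 1.095926 = $45.93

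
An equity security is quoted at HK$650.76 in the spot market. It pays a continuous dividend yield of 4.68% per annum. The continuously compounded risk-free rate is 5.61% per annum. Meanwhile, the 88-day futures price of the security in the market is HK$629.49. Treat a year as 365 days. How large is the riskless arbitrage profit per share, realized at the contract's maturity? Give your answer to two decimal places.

HK$22.73 per share

Fair futures: F* = S·e^(carry·T), with carry = (r − q) = 0.0561 − 0.0468 = 0.0093
F* = 650.76 · e^(0.0093 × 88/365) = 650.76 · e^0.002242 = 650.76 × 1.002245 = HK$652.2210
Market HK$629.49 < fair HK$652.2210: forward underpriced → reverse cash-and-carry (short spot, go long the forward).
At maturity, profit = |F_mkt − F*| = |629.49 − 652.2210| = HK$22.73 per share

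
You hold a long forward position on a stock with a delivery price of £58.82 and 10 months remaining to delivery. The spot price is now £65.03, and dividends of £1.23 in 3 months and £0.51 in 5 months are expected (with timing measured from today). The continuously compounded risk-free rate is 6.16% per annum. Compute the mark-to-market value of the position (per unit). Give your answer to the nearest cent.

£7.44

PV(remaining dividends) I = 1.23·e^(−0.0616·3/12) + 0.51·e^(−0.0616·5/12) = 1.7083
Current forward F = (S − I)·e^(rT) = (65.03 − 1.7083)·e^(0.0616·10/12) = 63.3217 × 1.052674 = 66.6571
Value (long) = (F − K)·e^(−rT) = (66.6571 − 58.82) × 0.949962 = 7.4449
Value = £7.44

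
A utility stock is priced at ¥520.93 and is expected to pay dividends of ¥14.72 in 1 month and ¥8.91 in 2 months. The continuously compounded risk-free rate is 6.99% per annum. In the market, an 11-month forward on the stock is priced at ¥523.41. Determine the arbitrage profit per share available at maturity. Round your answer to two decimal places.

¥7.00 per share

PV(dividends) I = 14.72·e^(−0.0699·1/12) + 8.91·e^(−0.0699·2/12) = 23.4413
Fair forward F* = (S − I)·e^(rT) = (520.93 − 23.4413)·e^0.064075 = 497.4887 × 1.066172 = 530.4085
Market ¥523.41 < fair 530.4085: forward underpriced → reverse cash-and-carry (short the stock, invest proceeds at r, pay the dividends, go long the forward).
Profit at T = |F_mkt − F*| = |523.41 − 530.4085| = ¥7.00 per share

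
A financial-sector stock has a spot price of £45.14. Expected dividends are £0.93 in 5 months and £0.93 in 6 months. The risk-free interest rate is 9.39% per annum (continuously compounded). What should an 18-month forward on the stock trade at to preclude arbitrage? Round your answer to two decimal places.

PV(dividends) I = 0.93·e^(−0.0939·5/12) + 0.93·e^(−0.0939·6/12)
I = 0.8943 + 0.8873 = 1.7816
F = (S − I)·e^(rT) = (45.14 − 1.7816) · e^(0.0939·18/12)
= 43.3584 · e^0.140850 = 43.3584 × 1.151252 = £49.92

£49.92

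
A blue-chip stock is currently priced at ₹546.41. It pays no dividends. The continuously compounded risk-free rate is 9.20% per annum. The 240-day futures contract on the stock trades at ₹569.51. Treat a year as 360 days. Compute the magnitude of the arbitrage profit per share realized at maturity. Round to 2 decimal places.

Fair futures: F* = S·e^(carry·T), with carry = r = 0.0920
F* = 546.41 · e^(0.0920 × 240/360) = 546.41 · e^0.061333 = 546.41 × 1.063253 = ₹580.9721
Market ₹569.51 < fair ₹580.9721: forward underpriced → reverse cash-and-carry (short spot, go long the forward).
At maturity, profit = |F_mkt − F*| = |569.51 − 580.9721| = ₹11.46 per share

₹11.46 per share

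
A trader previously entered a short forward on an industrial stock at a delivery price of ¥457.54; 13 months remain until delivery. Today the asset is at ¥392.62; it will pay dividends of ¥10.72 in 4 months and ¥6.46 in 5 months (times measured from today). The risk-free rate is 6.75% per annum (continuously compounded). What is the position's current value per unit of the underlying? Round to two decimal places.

PV(remaining dividends) I = 10.72·e^(−0.0675·4/12) + 6.46·e^(−0.0675·5/12) = 16.7623
Current forward F = (S − I)·e^(rT) = (392.62 − 16.7623)·e^(0.0675·13/12) = 375.8577 × 1.075865 = 404.3721
Value (long) = (F − K)·e^(−rT) = (404.3721 − 457.54) × 0.929485 = -49.4188
Short position value = −(long value) = ¥49.42

¥49.42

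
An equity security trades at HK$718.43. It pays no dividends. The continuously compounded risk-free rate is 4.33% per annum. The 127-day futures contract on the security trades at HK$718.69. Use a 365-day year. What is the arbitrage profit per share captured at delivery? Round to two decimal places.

Fair futures: F* = S·e^(carry·T), with carry = r = 0.0433
F* = 718.43 · e^(0.0433 × 127/365) = 718.43 · e^0.015066 = 718.43 × 1.015180 = HK$729.3358
Market HK$718.69 < fair HK$729.3358: forward underpriced → reverse cash-and-carry (short spot, go long the forward).
At maturity, profit = |F_mkt − F*| = |718.69 − 729.3358| = HK$10.65 per share

HK$10.65 per share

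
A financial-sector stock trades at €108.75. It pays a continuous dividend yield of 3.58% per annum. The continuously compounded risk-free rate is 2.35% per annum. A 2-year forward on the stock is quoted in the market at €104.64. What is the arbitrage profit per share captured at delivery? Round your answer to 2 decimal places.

Fair forward: F* = S·e^(carry·T), with carry = (r − q) = 0.0235 − 0.0358 = -0.0123
F* = 108.75 · e^(-0.0123 × 2) = 108.75 · e^-0.024600 = 108.75 × 0.975700 = €106.1074
Market €104.64 < fair €106.1074: forward underpriced → reverse cash-and-carry (short spot, go long the forward).
At maturity, profit = |F_mkt − F*| = |104.64 − 106.1074| = €1.47 per share

€1.47 per share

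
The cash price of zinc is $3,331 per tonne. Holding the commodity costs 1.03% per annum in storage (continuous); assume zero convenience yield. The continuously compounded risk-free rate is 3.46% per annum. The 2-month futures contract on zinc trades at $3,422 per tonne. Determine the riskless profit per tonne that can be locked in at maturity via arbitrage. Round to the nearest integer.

$66 per tonne

Fair futures: F* = S·e^(carry·T), with carry = (r + u) = 0.0346 + 0.0103 = 0.0449
F* = 3331 · e^(0.0449 × 2/12) = 3331 · e^0.007483 = 3331 × 1.007511 = $3356.0191
Market $3422 > fair $3356.0191: forward overpriced → cash-and-carry (buy spot, short the forward).
At maturity, profit = |F_mkt − F*| = |3422 − 3356.0191| = $66 per tonne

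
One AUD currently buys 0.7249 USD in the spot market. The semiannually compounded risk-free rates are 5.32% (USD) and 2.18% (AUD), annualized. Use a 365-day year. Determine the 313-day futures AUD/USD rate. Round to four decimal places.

0.7443

By covered interest parity, F = S · (1+r_USD/2)^(2T) / (1+r_AUD/2)^(2T)
= 0.7249 × 1.046054 / 1.018767 = 0.7249 × 1.026784
F = 0.7443 USD per AUD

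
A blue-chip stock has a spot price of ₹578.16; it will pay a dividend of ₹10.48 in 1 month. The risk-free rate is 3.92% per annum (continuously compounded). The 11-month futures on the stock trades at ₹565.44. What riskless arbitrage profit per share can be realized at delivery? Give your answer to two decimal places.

₹23.04 per share

PV(dividends) I = 10.48·e^(−0.0392·1/12) = 10.4458
Fair futures F* = (S − I)·e^(rT) = (578.16 − 10.4458)·e^0.035933 = 567.7142 × 1.036586 = 588.4846
Market ₹565.44 < fair 588.4846: forward underpriced → reverse cash-and-carry (short the stock, invest proceeds at r, pay the dividends, go long the forward).
Profit at T = |F_mkt − F*| = |565.44 − 588.4846| = ₹23.04 per share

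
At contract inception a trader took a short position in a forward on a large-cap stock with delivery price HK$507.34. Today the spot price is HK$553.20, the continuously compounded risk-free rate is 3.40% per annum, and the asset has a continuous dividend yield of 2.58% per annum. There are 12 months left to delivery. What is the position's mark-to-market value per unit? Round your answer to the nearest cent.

-HK$48.73

Current fair forward for the remaining 12 months: F = S·e^((r − q)·T), (r − q) = 0.0340 − 0.0258 = 0.0082
F = 553.20 · e^(0.0082 × 12/12) = 553.20 × 1.008234 = 557.7550
Value of long forward = (F − K)·e^(−rT) = (557.7550 − 507.34) · e^(−0.0340·12/12)
= 50.4150 × 0.966572 = 48.73
Short position value = −(long value) = -HK$48.73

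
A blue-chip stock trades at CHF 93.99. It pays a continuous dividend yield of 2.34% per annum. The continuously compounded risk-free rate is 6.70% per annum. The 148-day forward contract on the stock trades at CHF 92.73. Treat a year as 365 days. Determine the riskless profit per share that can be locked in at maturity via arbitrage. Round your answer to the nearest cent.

CHF 2.94 per share

Fair forward: F* = S·e^(carry·T), with carry = (r − q) = 0.0670 − 0.0234 = 0.0436
F* = 93.99 · e^(0.0436 × 148/365) = 93.99 · e^0.017679 = 93.99 × 1.017836 = CHF 95.6664
Market CHF 92.73 < fair CHF 95.6664: forward underpriced → reverse cash-and-carry (short spot, go long the forward).
At maturity, profit = |F_mkt − F*| = |92.73 − 95.6664| = CHF 2.94 per share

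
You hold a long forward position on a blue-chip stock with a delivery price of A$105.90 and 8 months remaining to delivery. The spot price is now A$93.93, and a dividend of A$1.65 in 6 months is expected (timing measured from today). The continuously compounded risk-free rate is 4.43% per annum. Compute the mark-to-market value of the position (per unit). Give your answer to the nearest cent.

-A$10.50

PV(remaining dividends) I = 1.65·e^(−0.0443·6/12) = 1.6139
Current forward F = (S − I)·e^(rT) = (93.93 − 1.6139)·e^(0.0443·8/12) = 92.3161 × 1.029974 = 95.0832
Value (long) = (F − K)·e^(−rT) = (95.0832 − 105.90) × 0.970899 = -10.5020
Value = -A$10.50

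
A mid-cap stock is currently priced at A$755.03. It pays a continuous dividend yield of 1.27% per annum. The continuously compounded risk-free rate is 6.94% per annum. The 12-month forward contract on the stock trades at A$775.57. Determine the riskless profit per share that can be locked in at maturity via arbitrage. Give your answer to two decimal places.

A$23.51 per share

Fair forward: F* = S·e^(carry·T), with carry = (r − q) = 0.0694 − 0.0127 = 0.0567
F* = 755.03 · e^(0.0567 × 12/12) = 755.03 · e^0.056700 = 755.03 × 1.058338 = A$799.0769
Market A$775.57 < fair A$799.0769: forward underpriced → reverse cash-and-carry (short spot, go long the forward).
At maturity, profit = |F_mkt − F*| = |775.57 − 799.0769| = A$23.51 per share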